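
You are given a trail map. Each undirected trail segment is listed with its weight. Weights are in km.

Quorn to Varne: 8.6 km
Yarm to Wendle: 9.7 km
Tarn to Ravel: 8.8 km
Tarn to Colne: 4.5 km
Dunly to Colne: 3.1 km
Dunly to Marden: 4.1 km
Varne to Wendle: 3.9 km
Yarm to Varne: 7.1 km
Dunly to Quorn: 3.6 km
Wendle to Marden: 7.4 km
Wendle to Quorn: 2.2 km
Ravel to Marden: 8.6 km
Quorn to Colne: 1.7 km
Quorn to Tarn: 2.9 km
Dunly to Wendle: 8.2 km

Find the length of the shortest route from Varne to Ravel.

Enumerating some paths:
Varne → Quorn → Tarn → Ravel: 8.6+2.9+8.8 = 20.3
Varne → Wendle → Quorn → Tarn → Ravel: 3.9+2.2+2.9+8.8 = 17.8
Varne → Wendle → Marden → Ravel: 3.9+7.4+8.6 = 19.9
Cheapest is Varne → Wendle → Quorn → Tarn → Ravel at 17.8 km.

17.8 km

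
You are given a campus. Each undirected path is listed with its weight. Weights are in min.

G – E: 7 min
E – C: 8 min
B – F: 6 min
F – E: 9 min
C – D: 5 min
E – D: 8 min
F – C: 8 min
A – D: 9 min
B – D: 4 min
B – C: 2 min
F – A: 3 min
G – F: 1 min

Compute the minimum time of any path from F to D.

10 min

Enumerating some paths:
F - B - C - D: 6+2+5 = 13
F - A - D: 3+9 = 12
F - C - D: 8+5 = 13
F - B - D: 6+4 = 10
The minimum is 10 min via F - B - D.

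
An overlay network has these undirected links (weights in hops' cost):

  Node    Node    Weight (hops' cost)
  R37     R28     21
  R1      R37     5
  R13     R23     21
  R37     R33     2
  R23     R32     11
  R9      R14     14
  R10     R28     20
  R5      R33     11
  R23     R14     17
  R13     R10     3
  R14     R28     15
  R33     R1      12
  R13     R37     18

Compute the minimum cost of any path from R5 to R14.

49 hops' cost

Settle nodes by increasing distance from R5:
R5: 0
R33: 11  (via R5)
R37: 13  (via R33)
R1: 18  (via R37)
R13: 31  (via R37)
R10: 34  (via R13)
R28: 34  (via R37)
R14: 49  (via R28)
Shortest route: R5 → R33 → R37 → R28 → R14 = 49 hops' cost.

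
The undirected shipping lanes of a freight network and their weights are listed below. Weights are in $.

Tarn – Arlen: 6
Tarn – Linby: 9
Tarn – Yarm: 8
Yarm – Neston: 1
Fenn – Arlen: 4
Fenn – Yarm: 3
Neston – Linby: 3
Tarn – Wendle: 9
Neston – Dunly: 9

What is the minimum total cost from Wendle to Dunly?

Candidate routes:
Wendle - Tarn - Linby - Neston - Dunly: 9+9+3+9 = 30
Wendle - Tarn - Yarm - Neston - Dunly: 9+8+1+9 = 27
The minimum is $27 via Wendle - Tarn - Yarm - Neston - Dunly.

$27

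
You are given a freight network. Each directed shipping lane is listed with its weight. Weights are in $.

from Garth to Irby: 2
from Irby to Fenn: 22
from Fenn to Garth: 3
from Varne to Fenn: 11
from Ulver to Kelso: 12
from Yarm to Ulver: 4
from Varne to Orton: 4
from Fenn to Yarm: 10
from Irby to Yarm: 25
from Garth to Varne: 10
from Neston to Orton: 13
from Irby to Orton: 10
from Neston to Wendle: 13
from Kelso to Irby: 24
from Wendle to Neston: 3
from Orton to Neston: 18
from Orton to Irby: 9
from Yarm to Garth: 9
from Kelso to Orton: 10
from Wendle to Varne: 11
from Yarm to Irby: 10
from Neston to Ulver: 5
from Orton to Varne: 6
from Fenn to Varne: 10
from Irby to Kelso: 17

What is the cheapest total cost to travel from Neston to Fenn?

$30

Candidate routes:
Neston → Ulver → Kelso → Orton → Varne → Fenn: 5+12+10+6+11 = 44
Neston → Wendle → Varne → Fenn: 13+11+11 = 35
Neston → Orton → Irby → Fenn: 13+9+22 = 44
Neston → Orton → Varne → Fenn: 13+6+11 = 30
Cheapest is Neston → Orton → Varne → Fenn at $30.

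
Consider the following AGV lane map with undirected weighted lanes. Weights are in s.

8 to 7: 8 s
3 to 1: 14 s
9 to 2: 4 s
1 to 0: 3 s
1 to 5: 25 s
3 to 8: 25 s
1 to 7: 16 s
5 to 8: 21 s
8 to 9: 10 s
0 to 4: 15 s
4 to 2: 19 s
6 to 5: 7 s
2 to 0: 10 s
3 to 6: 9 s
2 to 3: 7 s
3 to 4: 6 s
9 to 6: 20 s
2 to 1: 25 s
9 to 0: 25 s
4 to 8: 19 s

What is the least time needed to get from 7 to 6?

Enumerating some paths:
7–8–9–2–3–6: 8+10+4+7+9 = 38
7–8–9–6: 8+10+20 = 38
7–8–5–6: 8+21+7 = 36
The minimum is 36 s via 7–8–5–6.

36 s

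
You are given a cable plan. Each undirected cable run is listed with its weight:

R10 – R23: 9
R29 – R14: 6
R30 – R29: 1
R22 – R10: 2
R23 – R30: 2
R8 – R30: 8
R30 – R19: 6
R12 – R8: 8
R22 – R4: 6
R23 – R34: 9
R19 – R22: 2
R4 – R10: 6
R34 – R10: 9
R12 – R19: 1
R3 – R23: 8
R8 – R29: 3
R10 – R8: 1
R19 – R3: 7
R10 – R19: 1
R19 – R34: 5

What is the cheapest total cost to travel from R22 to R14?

12

Compare a few routes:
R22 - R19 - R10 - R8 - R29 - R14: 2+1+1+3+6 = 13
R22 - R10 - R8 - R29 - R14: 2+1+3+6 = 12
Cheapest is R22 - R10 - R8 - R29 - R14 at 12.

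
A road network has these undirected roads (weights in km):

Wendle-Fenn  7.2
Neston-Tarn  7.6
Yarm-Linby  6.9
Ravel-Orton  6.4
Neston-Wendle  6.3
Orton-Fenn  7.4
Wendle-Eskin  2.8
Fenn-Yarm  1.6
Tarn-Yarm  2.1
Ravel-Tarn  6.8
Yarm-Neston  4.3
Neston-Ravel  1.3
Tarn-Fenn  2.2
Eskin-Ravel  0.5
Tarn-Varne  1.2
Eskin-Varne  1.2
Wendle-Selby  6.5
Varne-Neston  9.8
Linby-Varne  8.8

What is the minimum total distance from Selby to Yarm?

13.8 km

Running Dijkstra from Selby:
Selby: 0
Wendle: 6.5  (via Selby)
Eskin: 9.3  (via Wendle)
Ravel: 9.8  (via Eskin)
Varne: 10.5  (via Eskin)
Neston: 11.1  (via Ravel)
Tarn: 11.7  (via Varne)
Fenn: 13.7  (via Wendle)
Yarm: 13.8  (via Tarn)
Shortest route: Selby–Wendle–Eskin–Varne–Tarn–Yarm = 13.8 km.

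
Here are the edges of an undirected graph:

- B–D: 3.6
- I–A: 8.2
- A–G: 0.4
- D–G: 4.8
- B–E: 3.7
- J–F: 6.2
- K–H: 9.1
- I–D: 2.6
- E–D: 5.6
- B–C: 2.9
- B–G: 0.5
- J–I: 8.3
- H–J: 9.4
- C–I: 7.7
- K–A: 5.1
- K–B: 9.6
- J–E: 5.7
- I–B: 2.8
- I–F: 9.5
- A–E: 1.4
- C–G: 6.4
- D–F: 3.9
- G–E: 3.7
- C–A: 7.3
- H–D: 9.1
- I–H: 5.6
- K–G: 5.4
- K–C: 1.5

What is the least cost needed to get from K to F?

Running Dijkstra from K:
K: 0
C: 1.5  (via K)
B: 4.4  (via C)
G: 4.9  (via B)
A: 5.1  (via K)
E: 6.5  (via A)
I: 7.2  (via B)
D: 8  (via B)
H: 9.1  (via K)
F: 11.9  (via D)
Shortest route: K → C → B → D → F = 11.9.

11.9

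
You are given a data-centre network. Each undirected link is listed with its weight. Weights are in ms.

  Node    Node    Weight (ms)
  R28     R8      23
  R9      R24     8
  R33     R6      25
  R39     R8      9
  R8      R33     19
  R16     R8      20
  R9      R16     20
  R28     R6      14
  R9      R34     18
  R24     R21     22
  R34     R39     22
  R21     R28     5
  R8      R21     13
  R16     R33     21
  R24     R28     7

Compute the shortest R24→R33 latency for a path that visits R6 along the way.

46 ms

Shortest R24→R6: R24–R28–R6 = 21
Shortest R6→R33: R6–R33 = 25
Total via R6: 21 + 25 = 46 ms.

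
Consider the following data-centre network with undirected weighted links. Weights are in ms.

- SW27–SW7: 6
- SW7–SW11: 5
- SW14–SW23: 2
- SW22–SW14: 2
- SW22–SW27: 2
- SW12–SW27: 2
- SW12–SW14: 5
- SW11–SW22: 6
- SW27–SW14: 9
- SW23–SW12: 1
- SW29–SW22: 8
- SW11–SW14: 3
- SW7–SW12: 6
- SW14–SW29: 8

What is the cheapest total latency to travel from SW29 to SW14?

Candidate routes:
SW29–SW22–SW14: 8+2 = 10
SW29–SW14: 8 = 8
Cheapest is SW29–SW14 at 8 ms.

8 ms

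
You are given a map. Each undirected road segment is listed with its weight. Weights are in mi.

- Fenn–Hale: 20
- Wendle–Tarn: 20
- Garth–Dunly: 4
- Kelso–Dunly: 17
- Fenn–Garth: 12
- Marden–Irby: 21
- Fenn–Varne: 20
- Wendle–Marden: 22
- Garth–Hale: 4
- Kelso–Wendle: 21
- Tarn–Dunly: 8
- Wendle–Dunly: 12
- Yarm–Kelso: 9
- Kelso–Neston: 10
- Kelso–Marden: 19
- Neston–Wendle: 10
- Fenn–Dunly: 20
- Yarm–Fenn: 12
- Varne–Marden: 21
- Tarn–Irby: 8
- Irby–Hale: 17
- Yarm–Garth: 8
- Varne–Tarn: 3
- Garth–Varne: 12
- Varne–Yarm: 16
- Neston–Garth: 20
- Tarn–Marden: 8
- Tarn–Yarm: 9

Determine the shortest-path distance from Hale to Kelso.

Candidate routes:
Hale–Garth–Yarm–Kelso: 4+8+9 = 21
Hale–Garth–Dunly–Kelso: 4+4+17 = 25
Hale–Garth–Neston–Kelso: 4+20+10 = 34
Cheapest is Hale–Garth–Yarm–Kelso at 21 mi.

21 mi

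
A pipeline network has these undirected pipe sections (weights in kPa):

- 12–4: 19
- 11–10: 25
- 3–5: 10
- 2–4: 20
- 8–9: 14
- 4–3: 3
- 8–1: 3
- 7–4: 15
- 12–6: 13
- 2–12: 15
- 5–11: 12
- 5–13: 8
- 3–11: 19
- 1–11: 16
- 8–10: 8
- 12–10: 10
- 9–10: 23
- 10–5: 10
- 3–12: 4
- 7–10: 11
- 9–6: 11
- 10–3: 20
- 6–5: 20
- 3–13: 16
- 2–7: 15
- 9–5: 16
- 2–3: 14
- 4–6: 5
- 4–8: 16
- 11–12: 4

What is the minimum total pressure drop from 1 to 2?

Shortest distances from 1:
1: 0
8: 3  (via 1)
10: 11  (via 8)
11: 16  (via 1)
9: 17  (via 8)
4: 19  (via 8)
12: 20  (via 11)
5: 21  (via 10)
3: 22  (via 4)
7: 22  (via 10)
6: 24  (via 4)
13: 29  (via 5)
2: 35  (via 12)
Shortest route: 1 → 11 → 12 → 2 = 35 kPa.

35 kPa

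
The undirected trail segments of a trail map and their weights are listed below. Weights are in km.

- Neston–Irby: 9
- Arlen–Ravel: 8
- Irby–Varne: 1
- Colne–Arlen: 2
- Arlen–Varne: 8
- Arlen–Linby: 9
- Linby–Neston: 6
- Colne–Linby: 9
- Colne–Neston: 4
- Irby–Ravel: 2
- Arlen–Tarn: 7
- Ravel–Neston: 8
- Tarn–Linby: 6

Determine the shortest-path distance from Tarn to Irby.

16 km

Candidate routes:
Tarn–Arlen–Colne–Neston–Irby: 7+2+4+9 = 22
Tarn–Linby–Neston–Irby: 6+6+9 = 21
Tarn–Arlen–Ravel–Irby: 7+8+2 = 17
Tarn–Arlen–Varne–Irby: 7+8+1 = 16
The minimum is 16 km via Tarn–Arlen–Varne–Irby.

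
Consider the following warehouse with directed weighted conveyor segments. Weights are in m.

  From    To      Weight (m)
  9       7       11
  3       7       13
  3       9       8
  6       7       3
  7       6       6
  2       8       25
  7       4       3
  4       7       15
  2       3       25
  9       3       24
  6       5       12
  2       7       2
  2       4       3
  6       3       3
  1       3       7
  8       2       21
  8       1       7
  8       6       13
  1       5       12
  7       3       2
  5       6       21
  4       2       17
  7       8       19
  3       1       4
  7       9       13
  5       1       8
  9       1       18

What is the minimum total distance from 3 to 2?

Candidate routes:
3–9–7–4–2: 8+11+3+17 = 39
3–7–4–2: 13+3+17 = 33
3–7–8–2: 13+19+21 = 53
Cheapest is 3–7–4–2 at 33 m.

33 m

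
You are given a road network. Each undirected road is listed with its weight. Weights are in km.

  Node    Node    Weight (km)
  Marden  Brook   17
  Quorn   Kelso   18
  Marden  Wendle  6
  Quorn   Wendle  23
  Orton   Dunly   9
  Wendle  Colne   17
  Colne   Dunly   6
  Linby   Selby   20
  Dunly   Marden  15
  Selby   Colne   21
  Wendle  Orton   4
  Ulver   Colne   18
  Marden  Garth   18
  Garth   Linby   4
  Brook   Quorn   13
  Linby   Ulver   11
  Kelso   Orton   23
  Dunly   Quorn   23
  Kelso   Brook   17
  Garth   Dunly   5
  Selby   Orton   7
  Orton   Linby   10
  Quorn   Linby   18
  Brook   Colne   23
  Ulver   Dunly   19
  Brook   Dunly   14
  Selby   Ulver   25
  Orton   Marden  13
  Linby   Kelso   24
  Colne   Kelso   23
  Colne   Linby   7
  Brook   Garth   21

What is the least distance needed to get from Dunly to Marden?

15 km

Enumerating some paths:
Dunly–Orton–Wendle–Marden: 9+4+6 = 19
Dunly–Marden: 15 = 15
Cheapest is Dunly–Marden at 15 km.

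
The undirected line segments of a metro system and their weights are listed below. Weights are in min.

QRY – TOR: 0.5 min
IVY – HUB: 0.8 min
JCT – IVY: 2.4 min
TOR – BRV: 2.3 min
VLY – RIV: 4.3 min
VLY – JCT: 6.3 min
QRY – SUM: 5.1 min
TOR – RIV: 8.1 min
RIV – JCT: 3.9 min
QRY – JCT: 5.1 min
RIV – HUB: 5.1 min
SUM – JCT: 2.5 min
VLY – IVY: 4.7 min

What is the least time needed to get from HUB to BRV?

Shortest distances from HUB:
HUB: 0
IVY: 0.8  (via HUB)
JCT: 3.2  (via IVY)
RIV: 5.1  (via HUB)
VLY: 5.5  (via IVY)
SUM: 5.7  (via JCT)
QRY: 8.3  (via JCT)
TOR: 8.8  (via QRY)
BRV: 11.1  (via TOR)
Shortest route: HUB → IVY → JCT → QRY → TOR → BRV = 11.1 min.

11.1 min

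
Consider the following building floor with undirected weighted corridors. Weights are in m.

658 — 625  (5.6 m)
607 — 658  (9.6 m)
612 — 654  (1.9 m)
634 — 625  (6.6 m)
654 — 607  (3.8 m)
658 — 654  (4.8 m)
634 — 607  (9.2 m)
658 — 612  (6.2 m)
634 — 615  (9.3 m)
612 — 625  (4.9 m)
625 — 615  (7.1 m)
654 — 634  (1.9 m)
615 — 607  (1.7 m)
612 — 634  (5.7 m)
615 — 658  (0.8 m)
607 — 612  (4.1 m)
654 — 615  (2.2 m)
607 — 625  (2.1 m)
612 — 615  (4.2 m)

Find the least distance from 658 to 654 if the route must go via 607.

6.3 m

Best 658 to 607: 658–615–607 costing 2.5
Shortest 607→654: 607–654 = 3.8
Total via 607: 2.5 + 3.8 = 6.3 m.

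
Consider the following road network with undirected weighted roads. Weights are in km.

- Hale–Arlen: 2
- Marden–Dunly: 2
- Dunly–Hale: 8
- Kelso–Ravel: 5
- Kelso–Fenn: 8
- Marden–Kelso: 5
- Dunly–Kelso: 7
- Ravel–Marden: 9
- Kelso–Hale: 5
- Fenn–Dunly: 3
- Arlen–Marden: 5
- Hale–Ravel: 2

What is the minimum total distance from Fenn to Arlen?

Compare a few routes:
Fenn - Dunly - Hale - Arlen: 3+8+2 = 13
Fenn - Kelso - Hale - Arlen: 8+5+2 = 15
Fenn - Dunly - Marden - Arlen: 3+2+5 = 10
The minimum is 10 km via Fenn - Dunly - Marden - Arlen.

10 km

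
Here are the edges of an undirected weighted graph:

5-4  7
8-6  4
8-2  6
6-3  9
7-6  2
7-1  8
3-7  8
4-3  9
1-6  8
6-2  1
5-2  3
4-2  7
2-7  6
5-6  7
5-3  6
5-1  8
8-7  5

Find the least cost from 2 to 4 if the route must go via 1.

24

Shortest 2→1: 2–6–1 = 9
Best 1 to 4: 1–5–4 costing 15
Total via 1: 9 + 15 = 24.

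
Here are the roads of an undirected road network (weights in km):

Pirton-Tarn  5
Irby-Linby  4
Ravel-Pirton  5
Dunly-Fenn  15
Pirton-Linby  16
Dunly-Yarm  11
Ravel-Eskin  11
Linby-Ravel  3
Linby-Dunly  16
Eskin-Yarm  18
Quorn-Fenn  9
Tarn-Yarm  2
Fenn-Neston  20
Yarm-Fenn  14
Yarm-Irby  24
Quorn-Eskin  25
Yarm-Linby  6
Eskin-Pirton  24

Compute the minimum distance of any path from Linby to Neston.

Enumerating some paths:
Linby → Yarm → Fenn → Neston: 6+14+20 = 40
Linby → Ravel → Pirton → Tarn → Yarm → Fenn → Neston: 3+5+5+2+14+20 = 49
Linby → Yarm → Dunly → Fenn → Neston: 6+11+15+20 = 52
Linby → Dunly → Fenn → Neston: 16+15+20 = 51
The minimum is 40 km via Linby → Yarm → Fenn → Neston.

40 km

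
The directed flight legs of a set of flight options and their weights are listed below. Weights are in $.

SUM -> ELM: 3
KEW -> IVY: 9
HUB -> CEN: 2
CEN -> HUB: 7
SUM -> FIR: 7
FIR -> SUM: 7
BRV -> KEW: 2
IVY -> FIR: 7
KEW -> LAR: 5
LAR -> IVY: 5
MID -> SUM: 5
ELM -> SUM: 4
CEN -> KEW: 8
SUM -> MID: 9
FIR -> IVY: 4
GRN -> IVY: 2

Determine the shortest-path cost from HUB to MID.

$42

Settle nodes by increasing distance from HUB:
HUB: 0
CEN: 2  (via HUB)
KEW: 10  (via CEN)
LAR: 15  (via KEW)
IVY: 19  (via KEW)
FIR: 26  (via IVY)
SUM: 33  (via FIR)
ELM: 36  (via SUM)
MID: 42  (via SUM)
Shortest route: HUB → CEN → KEW → IVY → FIR → SUM → MID = $42.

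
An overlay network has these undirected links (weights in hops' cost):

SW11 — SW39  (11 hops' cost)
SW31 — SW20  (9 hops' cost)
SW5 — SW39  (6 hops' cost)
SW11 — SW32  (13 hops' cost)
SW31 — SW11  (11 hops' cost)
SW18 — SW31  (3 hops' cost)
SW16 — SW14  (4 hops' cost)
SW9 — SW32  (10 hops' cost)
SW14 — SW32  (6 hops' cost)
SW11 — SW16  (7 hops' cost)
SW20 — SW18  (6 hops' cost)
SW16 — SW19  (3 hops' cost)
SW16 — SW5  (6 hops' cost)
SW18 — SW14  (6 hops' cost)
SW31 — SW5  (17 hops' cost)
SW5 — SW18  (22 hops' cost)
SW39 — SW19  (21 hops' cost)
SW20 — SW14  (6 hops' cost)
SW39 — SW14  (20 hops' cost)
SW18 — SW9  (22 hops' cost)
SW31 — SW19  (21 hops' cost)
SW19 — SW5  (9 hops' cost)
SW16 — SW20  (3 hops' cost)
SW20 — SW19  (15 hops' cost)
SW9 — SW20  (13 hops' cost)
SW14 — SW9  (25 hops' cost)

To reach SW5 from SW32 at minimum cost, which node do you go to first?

Enumerating some paths:
SW32 → SW14 → SW16 → SW19 → SW5: 6+4+3+9 = 22
SW32 → SW14 → SW20 → SW16 → SW5: 6+6+3+6 = 21
SW32 → SW14 → SW16 → SW5: 6+4+6 = 16
Cheapest is SW32 → SW14 → SW16 → SW5 at 16 hops' cost.
So from SW32 the first move is to SW14.

SW14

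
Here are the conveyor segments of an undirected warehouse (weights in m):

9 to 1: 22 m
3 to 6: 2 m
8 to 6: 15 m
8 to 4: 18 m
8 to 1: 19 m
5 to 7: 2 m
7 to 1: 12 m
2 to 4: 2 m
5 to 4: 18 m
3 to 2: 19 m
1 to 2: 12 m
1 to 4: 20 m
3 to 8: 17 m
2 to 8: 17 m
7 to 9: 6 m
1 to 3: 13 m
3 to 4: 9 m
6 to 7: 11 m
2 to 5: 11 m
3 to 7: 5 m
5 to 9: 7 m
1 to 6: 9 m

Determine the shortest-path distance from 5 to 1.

Shortest distances from 5:
5: 0
7: 2  (via 5)
3: 7  (via 7)
9: 7  (via 5)
6: 9  (via 3)
2: 11  (via 5)
4: 13  (via 2)
1: 14  (via 7)
Shortest route: 5 → 7 → 1 = 14 m.

14 m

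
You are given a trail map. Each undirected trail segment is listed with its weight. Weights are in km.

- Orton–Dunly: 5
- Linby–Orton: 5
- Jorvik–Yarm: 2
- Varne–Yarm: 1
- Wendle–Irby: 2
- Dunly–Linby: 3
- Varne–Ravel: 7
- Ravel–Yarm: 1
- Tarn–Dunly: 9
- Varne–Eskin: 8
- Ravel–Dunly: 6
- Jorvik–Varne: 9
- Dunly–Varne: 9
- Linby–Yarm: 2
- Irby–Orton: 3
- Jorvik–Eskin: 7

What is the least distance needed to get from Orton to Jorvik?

Shortest distances from Orton:
Orton: 0
Irby: 3  (via Orton)
Wendle: 5  (via Irby)
Dunly: 5  (via Orton)
Linby: 5  (via Orton)
Yarm: 7  (via Linby)
Ravel: 8  (via Yarm)
Varne: 8  (via Yarm)
Jorvik: 9  (via Yarm)
Shortest route: Orton → Linby → Yarm → Jorvik = 9 km.

9 km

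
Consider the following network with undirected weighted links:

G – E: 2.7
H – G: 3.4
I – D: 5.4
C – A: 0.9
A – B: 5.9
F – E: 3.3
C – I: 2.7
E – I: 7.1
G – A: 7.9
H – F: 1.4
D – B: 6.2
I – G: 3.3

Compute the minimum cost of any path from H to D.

Running Dijkstra from H:
H: 0
F: 1.4  (via H)
G: 3.4  (via H)
E: 4.7  (via F)
I: 6.7  (via G)
C: 9.4  (via I)
A: 10.3  (via C)
D: 12.1  (via I)
Shortest route: H → G → I → D = 12.1.

12.1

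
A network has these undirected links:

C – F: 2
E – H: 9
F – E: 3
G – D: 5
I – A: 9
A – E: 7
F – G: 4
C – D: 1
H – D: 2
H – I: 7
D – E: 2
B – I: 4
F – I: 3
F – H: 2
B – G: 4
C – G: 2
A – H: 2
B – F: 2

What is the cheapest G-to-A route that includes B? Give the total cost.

Best G to B: G–B costing 4
Shortest B→A: B–F–H–A = 6
Total via B: 4 + 6 = 10.

10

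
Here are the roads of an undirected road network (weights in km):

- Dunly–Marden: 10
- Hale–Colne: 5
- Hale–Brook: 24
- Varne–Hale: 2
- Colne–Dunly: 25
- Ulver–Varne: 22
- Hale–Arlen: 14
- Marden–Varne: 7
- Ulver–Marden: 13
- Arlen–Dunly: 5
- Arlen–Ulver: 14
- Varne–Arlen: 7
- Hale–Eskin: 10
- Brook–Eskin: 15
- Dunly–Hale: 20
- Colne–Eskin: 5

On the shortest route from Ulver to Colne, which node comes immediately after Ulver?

Marden

Enumerating some paths:
Ulver → Marden → Varne → Hale → Colne: 13+7+2+5 = 27
Ulver → Arlen → Varne → Hale → Colne: 14+7+2+5 = 28
Ulver → Varne → Hale → Colne: 22+2+5 = 29
Cheapest is Ulver → Marden → Varne → Hale → Colne at 27 km.
So from Ulver the first move is to Marden.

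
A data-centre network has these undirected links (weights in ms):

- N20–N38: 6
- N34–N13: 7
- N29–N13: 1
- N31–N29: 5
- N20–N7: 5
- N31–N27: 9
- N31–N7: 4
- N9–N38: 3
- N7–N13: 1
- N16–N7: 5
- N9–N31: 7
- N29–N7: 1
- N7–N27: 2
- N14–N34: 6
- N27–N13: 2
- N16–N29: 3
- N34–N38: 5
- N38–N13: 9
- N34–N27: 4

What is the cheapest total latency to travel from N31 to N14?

Compare a few routes:
N31–N7–N13–N34–N14: 4+1+7+6 = 18
N31–N7–N13–N27–N34–N14: 4+1+2+4+6 = 17
N31–N7–N27–N34–N14: 4+2+4+6 = 16
N31–N7–N29–N13–N27–N34–N14: 4+1+1+2+4+6 = 18
The minimum is 16 ms via N31–N7–N27–N34–N14.

16 ms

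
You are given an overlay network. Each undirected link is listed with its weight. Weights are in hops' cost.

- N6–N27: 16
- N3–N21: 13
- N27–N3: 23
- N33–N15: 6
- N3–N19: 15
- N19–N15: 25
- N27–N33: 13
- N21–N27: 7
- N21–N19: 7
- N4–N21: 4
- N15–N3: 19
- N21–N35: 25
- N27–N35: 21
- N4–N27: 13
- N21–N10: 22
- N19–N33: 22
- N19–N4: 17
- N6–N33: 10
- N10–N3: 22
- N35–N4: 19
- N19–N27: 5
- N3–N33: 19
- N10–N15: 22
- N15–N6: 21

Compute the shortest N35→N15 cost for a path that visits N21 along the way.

Shortest N35→N21: N35–N4–N21 = 23
Best N21 to N15: N21–N27–N33–N15 costing 26
Total via N21: 23 + 26 = 49 hops' cost.

49 hops' cost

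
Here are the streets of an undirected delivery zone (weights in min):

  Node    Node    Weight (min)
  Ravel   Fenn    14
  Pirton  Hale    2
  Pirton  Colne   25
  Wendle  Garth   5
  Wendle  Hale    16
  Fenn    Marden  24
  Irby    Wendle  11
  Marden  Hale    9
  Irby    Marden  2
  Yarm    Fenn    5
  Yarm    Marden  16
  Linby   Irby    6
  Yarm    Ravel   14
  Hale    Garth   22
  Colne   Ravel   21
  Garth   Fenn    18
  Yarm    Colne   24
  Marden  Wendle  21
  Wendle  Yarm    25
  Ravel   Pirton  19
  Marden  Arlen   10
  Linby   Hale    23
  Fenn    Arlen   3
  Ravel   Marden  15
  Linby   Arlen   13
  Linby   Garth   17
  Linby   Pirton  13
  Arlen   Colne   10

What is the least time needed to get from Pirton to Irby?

Shortest distances from Pirton:
Pirton: 0
Hale: 2  (via Pirton)
Marden: 11  (via Hale)
Linby: 13  (via Pirton)
Irby: 13  (via Marden)
Shortest route: Pirton–Hale–Marden–Irby = 13 min.

13 min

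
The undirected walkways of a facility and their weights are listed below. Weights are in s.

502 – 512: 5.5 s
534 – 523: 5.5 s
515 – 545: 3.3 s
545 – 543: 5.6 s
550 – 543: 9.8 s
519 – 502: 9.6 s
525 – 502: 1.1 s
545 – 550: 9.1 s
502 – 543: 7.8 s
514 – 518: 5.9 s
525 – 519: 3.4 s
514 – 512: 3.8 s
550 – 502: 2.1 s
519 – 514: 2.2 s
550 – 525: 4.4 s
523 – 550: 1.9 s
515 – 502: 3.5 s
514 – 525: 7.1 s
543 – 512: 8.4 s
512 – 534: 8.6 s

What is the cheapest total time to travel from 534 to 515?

13 s

Candidate routes:
534–523–550–502–515: 5.5+1.9+2.1+3.5 = 13
534–512–502–515: 8.6+5.5+3.5 = 17.6
534–523–550–525–502–515: 5.5+1.9+4.4+1.1+3.5 = 16.4
Cheapest is 534–523–550–502–515 at 13 s.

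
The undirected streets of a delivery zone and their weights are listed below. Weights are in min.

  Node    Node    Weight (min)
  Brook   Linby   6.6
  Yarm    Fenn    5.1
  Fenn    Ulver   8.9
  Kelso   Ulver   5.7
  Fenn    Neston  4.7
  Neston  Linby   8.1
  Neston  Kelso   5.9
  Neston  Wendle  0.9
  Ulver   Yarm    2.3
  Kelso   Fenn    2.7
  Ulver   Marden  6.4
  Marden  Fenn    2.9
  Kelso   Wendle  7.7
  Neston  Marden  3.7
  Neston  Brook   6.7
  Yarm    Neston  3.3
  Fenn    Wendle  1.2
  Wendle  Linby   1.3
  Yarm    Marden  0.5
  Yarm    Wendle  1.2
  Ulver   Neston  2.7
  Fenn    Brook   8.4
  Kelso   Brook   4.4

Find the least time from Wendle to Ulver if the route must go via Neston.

Shortest Wendle→Neston: Wendle → Neston = 0.9
Shortest Neston→Ulver: Neston → Ulver = 2.7
Total via Neston: 0.9 + 2.7 = 3.6 min.

3.6 min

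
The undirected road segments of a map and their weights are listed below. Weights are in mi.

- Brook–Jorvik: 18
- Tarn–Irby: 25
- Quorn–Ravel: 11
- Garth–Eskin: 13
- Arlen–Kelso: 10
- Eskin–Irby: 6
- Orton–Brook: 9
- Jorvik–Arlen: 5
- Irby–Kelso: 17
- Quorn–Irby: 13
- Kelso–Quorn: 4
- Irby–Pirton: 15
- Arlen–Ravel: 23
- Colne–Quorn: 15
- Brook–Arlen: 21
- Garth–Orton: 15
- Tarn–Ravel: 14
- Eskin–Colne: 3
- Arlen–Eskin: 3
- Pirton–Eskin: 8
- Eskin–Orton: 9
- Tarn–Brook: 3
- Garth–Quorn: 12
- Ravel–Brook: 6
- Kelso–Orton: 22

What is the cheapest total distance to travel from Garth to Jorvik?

21 mi

Shortest distances from Garth:
Garth: 0
Quorn: 12  (via Garth)
Eskin: 13  (via Garth)
Orton: 15  (via Garth)
Colne: 16  (via Eskin)
Kelso: 16  (via Quorn)
Arlen: 16  (via Eskin)
Irby: 19  (via Eskin)
Jorvik: 21  (via Arlen)
Shortest route: Garth–Eskin–Arlen–Jorvik = 21 mi.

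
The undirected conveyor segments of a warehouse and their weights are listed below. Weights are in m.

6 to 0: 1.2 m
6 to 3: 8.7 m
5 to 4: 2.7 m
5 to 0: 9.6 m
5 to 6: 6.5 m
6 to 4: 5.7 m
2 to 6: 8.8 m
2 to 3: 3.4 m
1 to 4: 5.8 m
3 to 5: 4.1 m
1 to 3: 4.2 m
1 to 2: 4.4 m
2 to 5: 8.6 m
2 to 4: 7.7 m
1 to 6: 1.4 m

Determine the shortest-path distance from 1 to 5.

Enumerating some paths:
1 - 6 - 5: 1.4+6.5 = 7.9
1 - 4 - 5: 5.8+2.7 = 8.5
1 - 3 - 5: 4.2+4.1 = 8.3
Cheapest is 1 - 6 - 5 at 7.9 m.

7.9 m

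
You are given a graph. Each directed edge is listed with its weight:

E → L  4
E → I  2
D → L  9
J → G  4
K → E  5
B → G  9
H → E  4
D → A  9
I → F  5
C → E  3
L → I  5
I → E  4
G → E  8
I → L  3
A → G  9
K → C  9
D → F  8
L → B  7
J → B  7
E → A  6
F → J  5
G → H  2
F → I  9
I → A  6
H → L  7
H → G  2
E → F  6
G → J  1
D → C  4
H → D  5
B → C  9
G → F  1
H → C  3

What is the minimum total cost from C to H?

Candidate routes:
C–E–I–F–J–G–H: 3+2+5+5+4+2 = 21
C–E–A–G–H: 3+6+9+2 = 20
C–E–I–A–G–H: 3+2+6+9+2 = 22
Cheapest is C–E–A–G–H at 20.

20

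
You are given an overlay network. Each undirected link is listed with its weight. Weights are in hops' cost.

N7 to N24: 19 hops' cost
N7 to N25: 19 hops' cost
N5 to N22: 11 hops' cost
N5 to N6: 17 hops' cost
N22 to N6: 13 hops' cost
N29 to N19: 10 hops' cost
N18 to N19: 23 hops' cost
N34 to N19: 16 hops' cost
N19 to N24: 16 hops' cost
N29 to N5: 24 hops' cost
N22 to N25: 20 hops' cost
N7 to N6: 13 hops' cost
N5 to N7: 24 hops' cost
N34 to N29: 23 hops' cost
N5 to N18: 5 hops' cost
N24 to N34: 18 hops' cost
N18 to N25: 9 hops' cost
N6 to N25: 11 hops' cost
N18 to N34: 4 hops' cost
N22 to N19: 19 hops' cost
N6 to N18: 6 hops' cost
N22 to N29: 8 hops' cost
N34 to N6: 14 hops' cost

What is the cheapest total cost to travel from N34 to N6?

Settle nodes by increasing distance from N34:
N34: 0
N18: 4  (via N34)
N5: 9  (via N18)
N6: 10  (via N18)
Shortest route: N34–N18–N6 = 10 hops' cost.

10 hops' cost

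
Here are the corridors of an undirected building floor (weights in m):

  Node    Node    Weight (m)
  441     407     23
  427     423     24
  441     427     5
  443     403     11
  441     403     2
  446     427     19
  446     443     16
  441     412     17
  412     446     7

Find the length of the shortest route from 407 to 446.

Candidate routes:
407–441–403–443–446: 23+2+11+16 = 52
407–441–427–446: 23+5+19 = 47
Cheapest is 407–441–427–446 at 47 m.

47 m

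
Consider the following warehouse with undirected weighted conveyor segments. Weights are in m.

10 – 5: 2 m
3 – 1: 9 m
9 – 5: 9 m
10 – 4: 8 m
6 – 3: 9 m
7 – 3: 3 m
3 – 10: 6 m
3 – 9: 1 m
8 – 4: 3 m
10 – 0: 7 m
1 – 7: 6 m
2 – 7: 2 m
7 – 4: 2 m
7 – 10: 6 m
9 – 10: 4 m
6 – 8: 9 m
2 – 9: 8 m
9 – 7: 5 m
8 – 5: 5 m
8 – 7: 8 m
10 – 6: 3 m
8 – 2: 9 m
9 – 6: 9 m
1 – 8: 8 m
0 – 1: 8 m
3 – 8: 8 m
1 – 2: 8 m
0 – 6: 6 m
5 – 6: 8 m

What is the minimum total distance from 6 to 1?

14 m

Settle nodes by increasing distance from 6:
6: 0
10: 3  (via 6)
5: 5  (via 10)
0: 6  (via 6)
9: 7  (via 10)
3: 8  (via 9)
7: 9  (via 10)
8: 9  (via 6)
2: 11  (via 7)
4: 11  (via 10)
1: 14  (via 0)
Shortest route: 6–0–1 = 14 m.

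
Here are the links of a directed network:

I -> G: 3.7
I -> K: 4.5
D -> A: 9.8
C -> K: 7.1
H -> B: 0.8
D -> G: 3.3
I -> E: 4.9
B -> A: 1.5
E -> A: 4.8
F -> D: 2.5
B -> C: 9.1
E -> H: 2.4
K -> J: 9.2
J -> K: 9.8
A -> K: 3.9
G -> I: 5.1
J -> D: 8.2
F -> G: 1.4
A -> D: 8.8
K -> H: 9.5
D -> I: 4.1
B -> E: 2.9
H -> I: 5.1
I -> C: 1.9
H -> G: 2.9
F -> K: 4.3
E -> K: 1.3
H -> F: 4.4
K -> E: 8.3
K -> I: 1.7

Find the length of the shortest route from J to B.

Settle nodes by increasing distance from J:
J: 0
D: 8.2  (via J)
K: 9.8  (via J)
G: 11.5  (via D)
I: 11.5  (via K)
C: 13.4  (via I)
E: 16.4  (via I)
A: 18  (via D)
H: 18.8  (via E)
B: 19.6  (via H)
Shortest route: J → K → I → E → H → B = 19.6.

19.6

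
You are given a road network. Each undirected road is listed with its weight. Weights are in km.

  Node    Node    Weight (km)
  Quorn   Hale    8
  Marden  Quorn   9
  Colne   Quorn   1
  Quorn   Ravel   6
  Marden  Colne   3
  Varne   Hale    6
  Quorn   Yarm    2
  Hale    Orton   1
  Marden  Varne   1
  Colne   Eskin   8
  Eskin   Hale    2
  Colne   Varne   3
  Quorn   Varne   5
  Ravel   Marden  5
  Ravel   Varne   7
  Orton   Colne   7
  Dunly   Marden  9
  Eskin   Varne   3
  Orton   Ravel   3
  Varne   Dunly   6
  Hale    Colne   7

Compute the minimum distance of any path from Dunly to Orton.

12 km

Settle nodes by increasing distance from Dunly:
Dunly: 0
Varne: 6  (via Dunly)
Marden: 7  (via Varne)
Eskin: 9  (via Varne)
Colne: 9  (via Varne)
Quorn: 10  (via Colne)
Hale: 11  (via Eskin)
Yarm: 12  (via Quorn)
Orton: 12  (via Hale)
Shortest route: Dunly → Varne → Eskin → Hale → Orton = 12 km.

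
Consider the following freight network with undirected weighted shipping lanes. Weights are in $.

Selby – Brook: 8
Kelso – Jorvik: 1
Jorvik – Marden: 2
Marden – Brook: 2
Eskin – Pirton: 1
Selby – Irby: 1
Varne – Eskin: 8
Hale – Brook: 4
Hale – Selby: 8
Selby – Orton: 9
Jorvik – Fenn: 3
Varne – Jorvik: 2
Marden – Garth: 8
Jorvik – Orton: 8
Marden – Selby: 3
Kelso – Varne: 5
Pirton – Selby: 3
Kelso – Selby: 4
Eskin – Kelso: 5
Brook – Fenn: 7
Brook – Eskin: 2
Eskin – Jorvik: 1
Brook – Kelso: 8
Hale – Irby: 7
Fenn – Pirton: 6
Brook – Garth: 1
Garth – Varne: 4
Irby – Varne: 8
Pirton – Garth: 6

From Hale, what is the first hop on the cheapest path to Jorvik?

Compare a few routes:
Hale–Brook–Garth–Varne–Jorvik: 4+1+4+2 = 11
Hale–Brook–Eskin–Jorvik: 4+2+1 = 7
Hale–Brook–Marden–Jorvik: 4+2+2 = 8
Hale–Brook–Eskin–Kelso–Jorvik: 4+2+5+1 = 12
Cheapest is Hale–Brook–Eskin–Jorvik at $7.
So from Hale the first move is to Brook.

Brook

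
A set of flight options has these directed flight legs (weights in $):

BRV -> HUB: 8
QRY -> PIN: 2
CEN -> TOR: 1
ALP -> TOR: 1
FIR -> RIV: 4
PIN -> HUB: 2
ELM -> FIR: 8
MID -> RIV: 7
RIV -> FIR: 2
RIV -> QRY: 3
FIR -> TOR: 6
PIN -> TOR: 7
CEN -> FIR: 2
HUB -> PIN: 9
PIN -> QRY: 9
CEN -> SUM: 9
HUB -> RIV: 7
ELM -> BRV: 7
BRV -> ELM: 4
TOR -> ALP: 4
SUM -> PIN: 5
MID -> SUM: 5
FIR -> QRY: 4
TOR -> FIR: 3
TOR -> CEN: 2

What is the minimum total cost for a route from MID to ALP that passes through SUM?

Best MID to SUM: MID–SUM costing 5
Best SUM to ALP: SUM–PIN–TOR–ALP costing 16
Total via SUM: 5 + 16 = $21.

$21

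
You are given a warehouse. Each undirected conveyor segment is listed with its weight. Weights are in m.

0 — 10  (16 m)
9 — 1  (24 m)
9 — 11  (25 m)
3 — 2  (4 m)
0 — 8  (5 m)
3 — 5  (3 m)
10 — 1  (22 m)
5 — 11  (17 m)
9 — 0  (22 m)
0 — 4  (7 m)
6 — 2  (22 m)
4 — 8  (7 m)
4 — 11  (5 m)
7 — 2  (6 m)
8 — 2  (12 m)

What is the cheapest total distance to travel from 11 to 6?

Shortest distances from 11:
11: 0
4: 5  (via 11)
0: 12  (via 4)
8: 12  (via 4)
5: 17  (via 11)
3: 20  (via 5)
2: 24  (via 8)
9: 25  (via 11)
10: 28  (via 0)
7: 30  (via 2)
6: 46  (via 2)
Shortest route: 11–4–8–2–6 = 46 m.

46 m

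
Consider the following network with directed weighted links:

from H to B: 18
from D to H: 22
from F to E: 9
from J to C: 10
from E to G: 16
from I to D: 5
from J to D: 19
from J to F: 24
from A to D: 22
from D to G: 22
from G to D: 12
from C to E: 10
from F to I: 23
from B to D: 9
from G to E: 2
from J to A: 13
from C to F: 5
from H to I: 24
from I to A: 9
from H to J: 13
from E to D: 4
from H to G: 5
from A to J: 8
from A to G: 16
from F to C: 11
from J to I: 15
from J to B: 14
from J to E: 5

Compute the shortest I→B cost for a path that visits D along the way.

45

Best I to D: I–D costing 5
Shortest D→B: D–H–B = 40
Total via D: 5 + 40 = 45.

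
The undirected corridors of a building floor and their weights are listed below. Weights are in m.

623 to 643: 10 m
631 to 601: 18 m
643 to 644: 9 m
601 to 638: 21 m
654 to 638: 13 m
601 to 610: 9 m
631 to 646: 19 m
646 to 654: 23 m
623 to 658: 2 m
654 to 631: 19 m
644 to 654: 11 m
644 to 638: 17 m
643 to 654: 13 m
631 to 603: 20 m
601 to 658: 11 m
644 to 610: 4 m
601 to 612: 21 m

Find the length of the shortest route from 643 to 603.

Shortest distances from 643:
643: 0
644: 9  (via 643)
623: 10  (via 643)
658: 12  (via 623)
654: 13  (via 643)
610: 13  (via 644)
601: 22  (via 610)
638: 26  (via 644)
631: 32  (via 654)
646: 36  (via 654)
612: 43  (via 601)
603: 52  (via 631)
Shortest route: 643 → 654 → 631 → 603 = 52 m.

52 m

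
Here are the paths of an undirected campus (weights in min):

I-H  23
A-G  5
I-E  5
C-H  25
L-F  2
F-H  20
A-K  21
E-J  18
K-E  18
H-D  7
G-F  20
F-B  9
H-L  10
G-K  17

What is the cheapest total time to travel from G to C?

57 min

Candidate routes:
G–F–H–C: 20+20+25 = 65
G–A–K–E–I–H–C: 5+21+18+5+23+25 = 97
G–F–L–H–C: 20+2+10+25 = 57
G–K–E–I–H–C: 17+18+5+23+25 = 88
The minimum is 57 min via G–F–L–H–C.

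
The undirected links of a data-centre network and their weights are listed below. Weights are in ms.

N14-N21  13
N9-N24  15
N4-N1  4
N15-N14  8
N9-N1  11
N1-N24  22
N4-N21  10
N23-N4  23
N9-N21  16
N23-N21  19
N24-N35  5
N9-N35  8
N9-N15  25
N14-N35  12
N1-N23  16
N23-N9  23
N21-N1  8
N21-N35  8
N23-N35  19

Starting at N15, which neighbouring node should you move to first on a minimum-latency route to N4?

N14

Enumerating some paths:
N15 → N14 → N35 → N21 → N1 → N4: 8+12+8+8+4 = 40
N15 → N14 → N35 → N21 → N4: 8+12+8+10 = 38
N15 → N14 → N21 → N4: 8+13+10 = 31
N15 → N14 → N21 → N1 → N4: 8+13+8+4 = 33
Cheapest is N15 → N14 → N21 → N4 at 31 ms.
So from N15 the first move is to N14.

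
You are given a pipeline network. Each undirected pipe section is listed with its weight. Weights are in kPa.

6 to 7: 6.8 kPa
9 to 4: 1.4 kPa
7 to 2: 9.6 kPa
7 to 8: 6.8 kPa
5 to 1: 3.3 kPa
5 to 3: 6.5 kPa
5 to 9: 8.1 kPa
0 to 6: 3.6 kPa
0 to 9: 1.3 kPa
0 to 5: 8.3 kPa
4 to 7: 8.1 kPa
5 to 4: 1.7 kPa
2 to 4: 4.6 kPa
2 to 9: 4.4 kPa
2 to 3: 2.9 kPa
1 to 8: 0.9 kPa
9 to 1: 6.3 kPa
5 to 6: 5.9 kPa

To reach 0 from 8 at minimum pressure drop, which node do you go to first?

Enumerating some paths:
8–1–9–0: 0.9+6.3+1.3 = 8.5
8–1–5–4–9–0: 0.9+3.3+1.7+1.4+1.3 = 8.6
The minimum is 8.5 kPa via 8–1–9–0.
So from 8 the first move is to 1.

1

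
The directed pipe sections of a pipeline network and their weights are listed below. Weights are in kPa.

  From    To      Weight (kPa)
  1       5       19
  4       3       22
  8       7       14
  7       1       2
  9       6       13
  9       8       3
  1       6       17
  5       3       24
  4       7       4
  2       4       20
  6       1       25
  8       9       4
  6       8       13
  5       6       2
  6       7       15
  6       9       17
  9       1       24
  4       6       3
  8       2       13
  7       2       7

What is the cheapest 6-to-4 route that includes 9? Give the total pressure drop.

Shortest 6→9: 6–9 = 17
Best 9 to 4: 9–8–2–4 costing 36
Total via 9: 17 + 36 = 53 kPa.

53 kPa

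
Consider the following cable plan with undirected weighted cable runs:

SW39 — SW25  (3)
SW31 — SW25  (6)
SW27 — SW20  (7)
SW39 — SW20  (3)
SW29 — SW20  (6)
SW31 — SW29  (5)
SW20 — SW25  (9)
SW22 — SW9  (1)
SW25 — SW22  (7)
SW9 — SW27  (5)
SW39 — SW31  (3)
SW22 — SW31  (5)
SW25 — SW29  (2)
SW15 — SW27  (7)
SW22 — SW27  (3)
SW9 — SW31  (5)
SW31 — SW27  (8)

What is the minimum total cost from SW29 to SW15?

Compare a few routes:
SW29–SW20–SW27–SW15: 6+7+7 = 20
SW29–SW31–SW27–SW15: 5+8+7 = 20
SW29–SW31–SW22–SW27–SW15: 5+5+3+7 = 20
SW29–SW25–SW22–SW27–SW15: 2+7+3+7 = 19
Cheapest is SW29–SW25–SW22–SW27–SW15 at 19.

19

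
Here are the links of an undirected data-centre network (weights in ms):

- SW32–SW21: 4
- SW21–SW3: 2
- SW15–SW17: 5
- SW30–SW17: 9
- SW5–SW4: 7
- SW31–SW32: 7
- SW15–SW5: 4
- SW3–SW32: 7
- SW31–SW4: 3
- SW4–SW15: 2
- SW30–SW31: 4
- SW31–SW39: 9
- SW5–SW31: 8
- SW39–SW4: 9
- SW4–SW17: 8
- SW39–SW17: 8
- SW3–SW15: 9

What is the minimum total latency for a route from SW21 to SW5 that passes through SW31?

Shortest SW21→SW31: SW21 → SW32 → SW31 = 11
Best SW31 to SW5: SW31 → SW5 costing 8
Total via SW31: 11 + 8 = 19 ms.

19 ms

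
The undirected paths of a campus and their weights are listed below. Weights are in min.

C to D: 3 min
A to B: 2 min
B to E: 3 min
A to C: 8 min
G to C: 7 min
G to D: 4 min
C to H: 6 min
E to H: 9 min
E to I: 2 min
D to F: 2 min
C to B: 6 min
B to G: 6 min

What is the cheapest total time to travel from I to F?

16 min

Shortest distances from I:
I: 0
E: 2  (via I)
B: 5  (via E)
A: 7  (via B)
C: 11  (via B)
G: 11  (via B)
H: 11  (via E)
D: 14  (via C)
F: 16  (via D)
Shortest route: I–E–B–C–D–F = 16 min.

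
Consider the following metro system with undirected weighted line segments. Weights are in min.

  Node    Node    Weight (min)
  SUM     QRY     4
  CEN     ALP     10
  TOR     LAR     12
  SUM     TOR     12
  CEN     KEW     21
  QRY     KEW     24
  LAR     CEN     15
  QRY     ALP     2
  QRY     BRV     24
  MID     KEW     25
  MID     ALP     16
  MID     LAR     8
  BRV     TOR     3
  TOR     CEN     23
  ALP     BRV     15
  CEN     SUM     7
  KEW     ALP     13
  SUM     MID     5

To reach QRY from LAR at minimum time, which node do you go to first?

MID

Candidate routes:
LAR → MID → ALP → QRY: 8+16+2 = 26
LAR → MID → SUM → QRY: 8+5+4 = 17
LAR → CEN → SUM → QRY: 15+7+4 = 26
LAR → CEN → ALP → QRY: 15+10+2 = 27
Cheapest is LAR → MID → SUM → QRY at 17 min.
So from LAR the first move is to MID.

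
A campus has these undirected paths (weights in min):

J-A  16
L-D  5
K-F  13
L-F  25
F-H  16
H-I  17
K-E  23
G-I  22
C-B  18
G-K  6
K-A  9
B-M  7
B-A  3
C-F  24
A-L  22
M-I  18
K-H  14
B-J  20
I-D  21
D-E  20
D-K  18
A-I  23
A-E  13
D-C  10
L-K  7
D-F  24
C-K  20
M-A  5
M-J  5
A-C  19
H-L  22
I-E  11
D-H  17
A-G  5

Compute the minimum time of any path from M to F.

Compare a few routes:
M - B - A - G - K - F: 7+3+5+6+13 = 34
M - B - A - K - F: 7+3+9+13 = 32
M - A - G - K - F: 5+5+6+13 = 29
M - A - K - F: 5+9+13 = 27
The minimum is 27 min via M - A - K - F.

27 min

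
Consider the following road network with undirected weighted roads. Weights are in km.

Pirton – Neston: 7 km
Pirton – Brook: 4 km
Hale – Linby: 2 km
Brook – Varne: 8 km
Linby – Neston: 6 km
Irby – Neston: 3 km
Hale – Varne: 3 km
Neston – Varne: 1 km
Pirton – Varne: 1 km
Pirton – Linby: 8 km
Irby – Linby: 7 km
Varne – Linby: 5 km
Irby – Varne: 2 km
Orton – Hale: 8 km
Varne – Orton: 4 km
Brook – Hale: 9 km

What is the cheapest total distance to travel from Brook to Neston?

Candidate routes:
Brook → Varne → Neston: 8+1 = 9
Brook → Pirton → Varne → Neston: 4+1+1 = 6
Cheapest is Brook → Pirton → Varne → Neston at 6 km.

6 km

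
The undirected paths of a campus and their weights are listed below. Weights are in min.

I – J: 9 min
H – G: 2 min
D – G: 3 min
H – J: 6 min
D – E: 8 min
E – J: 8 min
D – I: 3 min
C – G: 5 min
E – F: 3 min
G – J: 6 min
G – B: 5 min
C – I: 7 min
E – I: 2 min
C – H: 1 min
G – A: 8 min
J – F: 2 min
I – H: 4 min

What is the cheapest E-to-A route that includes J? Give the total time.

Best E to J: E–F–J costing 5
Best J to A: J–G–A costing 14
Total via J: 5 + 14 = 19 min.

19 min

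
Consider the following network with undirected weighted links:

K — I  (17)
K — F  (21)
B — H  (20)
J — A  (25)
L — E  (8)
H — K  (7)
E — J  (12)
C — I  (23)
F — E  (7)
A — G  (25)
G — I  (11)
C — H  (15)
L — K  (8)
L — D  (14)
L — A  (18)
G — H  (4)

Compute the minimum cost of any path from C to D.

44

Shortest distances from C:
C: 0
H: 15  (via C)
G: 19  (via H)
K: 22  (via H)
I: 23  (via C)
L: 30  (via K)
B: 35  (via H)
E: 38  (via L)
F: 43  (via K)
A: 44  (via G)
D: 44  (via L)
Shortest route: C–H–K–L–D = 44.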